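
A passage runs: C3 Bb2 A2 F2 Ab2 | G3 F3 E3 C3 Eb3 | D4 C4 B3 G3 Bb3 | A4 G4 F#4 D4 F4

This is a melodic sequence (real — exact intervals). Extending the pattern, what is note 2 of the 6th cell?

Grouping in 5s, the 2nd note of each cell is Bb2, F3, C4, G4.
Carrying that up a 5th forward: D5 → A5.

A5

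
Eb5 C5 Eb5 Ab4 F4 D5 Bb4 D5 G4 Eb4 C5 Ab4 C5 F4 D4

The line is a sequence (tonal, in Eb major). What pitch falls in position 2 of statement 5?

With 5-note cells, note 2 of each statement runs C5, Bb4, Ab4.
Carrying that down a 2nd forward: G4 → F4.

F4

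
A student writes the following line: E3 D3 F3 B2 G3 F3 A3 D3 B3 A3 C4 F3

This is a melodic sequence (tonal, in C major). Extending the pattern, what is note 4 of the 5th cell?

Grouping in 4s, the 4th note of each cell is B2, D3, F3.
Each moves up a 3rd. Continuing: A3 → C4.

C4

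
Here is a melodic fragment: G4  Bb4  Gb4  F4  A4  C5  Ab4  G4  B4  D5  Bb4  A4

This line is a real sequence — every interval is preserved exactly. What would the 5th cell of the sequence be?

D#5 F#5 D5 C#5

The 4-note cells begin on G4, A4, B4 — each up a 2nd from the last.
Carrying on: C#5 → D#5.
So cell 5 is D#5 F#5 D5 C#5.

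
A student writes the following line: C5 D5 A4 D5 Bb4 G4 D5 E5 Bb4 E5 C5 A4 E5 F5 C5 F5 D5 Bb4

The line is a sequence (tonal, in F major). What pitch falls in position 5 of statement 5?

F5

The unit is 6 notes. Position-5 pitches of the 3 shown cells: Bb4, C5, D5.
Carrying that up a 2nd forward: E5 → F5.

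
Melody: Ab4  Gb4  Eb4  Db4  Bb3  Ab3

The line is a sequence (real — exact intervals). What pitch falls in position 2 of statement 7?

C2

Grouping in 2s, the 2nd note of each cell is Gb4, Db4, Ab3.
Extending down a 4th: Eb3 → Bb2 → F2 → C2.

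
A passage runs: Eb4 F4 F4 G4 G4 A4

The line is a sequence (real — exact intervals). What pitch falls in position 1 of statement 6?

Grouping in 2s, the 1st note of each cell is Eb4, F4, G4.
Extending up a 2nd: A4 → B4 → C#5.

C#5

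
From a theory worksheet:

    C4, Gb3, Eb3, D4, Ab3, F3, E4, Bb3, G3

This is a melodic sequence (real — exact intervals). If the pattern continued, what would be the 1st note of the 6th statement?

The unit is 3 notes. Position-1 pitches of the 3 shown cells: C4, D4, E4.
Extending up a 2nd: F#4 → G#4 → A#4.

A#4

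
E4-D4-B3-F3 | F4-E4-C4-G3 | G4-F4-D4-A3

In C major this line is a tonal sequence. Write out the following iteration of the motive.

A4 G4 E4 B3

Taking 4-note groups, the heads are E4, F4, G4: the pattern moves up a 2nd.
Statement 4 starts on A4 and keeps the same diatonic contour: A4 G4 E4 B3.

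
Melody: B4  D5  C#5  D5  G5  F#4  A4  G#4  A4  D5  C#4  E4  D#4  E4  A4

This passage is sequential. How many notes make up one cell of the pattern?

15 notes total. Splitting into 3 groups of 5:
B4 D5 C#5 D5 G5 | F#4 A4 G#4 A4 D5 | C#4 E4 D#4 E4 A4
That's a consistent down a 4th shift per cell, and no other grouping gives one.

5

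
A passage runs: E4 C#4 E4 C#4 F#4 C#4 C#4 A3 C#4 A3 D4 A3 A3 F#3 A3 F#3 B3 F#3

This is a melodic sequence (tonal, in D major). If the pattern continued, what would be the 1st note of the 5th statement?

Grouping in 6s, the 1st note of each cell is E4, C#4, A3.
Each moves down a 3rd. Continuing: F#3 → D3.

D3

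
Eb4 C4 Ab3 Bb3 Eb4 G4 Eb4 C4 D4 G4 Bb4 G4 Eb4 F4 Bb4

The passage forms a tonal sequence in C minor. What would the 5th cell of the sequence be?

F5 D5 Bb4 C5 F5

Unit = 5 notes; the statements start on Eb4, G4, Bb4, moving up a 3rd each time.
Extending up a 3rd: D5 → F5.
Statement 5 starts on F5 and keeps the same diatonic contour: F5 D5 Bb4 C5 F5.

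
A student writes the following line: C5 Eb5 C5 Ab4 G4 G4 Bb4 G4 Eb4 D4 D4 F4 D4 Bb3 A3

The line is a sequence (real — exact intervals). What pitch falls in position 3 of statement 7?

F#2

With 5-note cells, note 3 of each statement runs C5, G4, D4.
Each moves down a 4th. Continuing: A3 → E3 → B2 → F#2.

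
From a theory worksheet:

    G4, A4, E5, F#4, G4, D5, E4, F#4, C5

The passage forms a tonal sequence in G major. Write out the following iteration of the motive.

D4 E4 B4

With a 3-note motive the entries are G4, F#4, E4, each down a 2nd from the previous.
So cell 4 is D4 E4 B4.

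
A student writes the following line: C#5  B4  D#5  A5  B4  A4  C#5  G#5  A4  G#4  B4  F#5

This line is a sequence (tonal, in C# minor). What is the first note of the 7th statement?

Taking 4-note groups, the heads are C#5, B4, A4: the pattern moves down a 2nd.
Continuing: G#4 → F#4 → E4 → D#4. Statement 7 starts on D#4.

D#4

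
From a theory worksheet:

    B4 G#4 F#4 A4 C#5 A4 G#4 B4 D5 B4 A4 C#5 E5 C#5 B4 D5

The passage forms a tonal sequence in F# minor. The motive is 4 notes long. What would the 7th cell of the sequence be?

Taking 4-note groups, the heads are B4, C#5, D5, E5: the pattern moves up a 2nd.
Extending up a 2nd: F#5 → G#5 → A5.
So cell 7 is A5 F#5 E5 G#5.

A5 F#5 E5 G#5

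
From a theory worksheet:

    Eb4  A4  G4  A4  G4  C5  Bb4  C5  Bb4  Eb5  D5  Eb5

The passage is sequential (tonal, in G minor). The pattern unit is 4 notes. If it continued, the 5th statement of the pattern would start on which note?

F5

Unit = 4 notes; the statements start on Eb4, G4, Bb4, moving up a 3rd each time.
Continuing: D5 → F5. Statement 5 starts on F5.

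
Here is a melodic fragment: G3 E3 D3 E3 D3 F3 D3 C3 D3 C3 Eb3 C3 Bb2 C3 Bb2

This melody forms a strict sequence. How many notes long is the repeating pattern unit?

There are 15 notes; a 5-note unit gives 3 cells:
G3 E3 D3 E3 D3 | F3 D3 C3 D3 C3 | Eb3 C3 Bb2 C3 Bb2
Each cell is the previous one down a 2nd — so the unit is 5 notes.

5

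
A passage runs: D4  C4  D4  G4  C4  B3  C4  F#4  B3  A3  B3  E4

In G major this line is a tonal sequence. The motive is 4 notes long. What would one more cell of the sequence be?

A3 G3 A3 D4

Taking 4-note groups, the heads are D4, C4, B3: the pattern moves down a 2nd.
Statement 4 starts on A3 and keeps the same diatonic contour: A3 G3 A3 D4.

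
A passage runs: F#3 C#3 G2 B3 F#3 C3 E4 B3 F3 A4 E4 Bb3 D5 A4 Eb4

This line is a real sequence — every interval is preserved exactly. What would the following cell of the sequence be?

With a 3-note motive the entries are F#3, B3, E4, A4, D5, each up a 4th from the previous.
So cell 6 is G5 D5 Ab4.

G5 D5 Ab4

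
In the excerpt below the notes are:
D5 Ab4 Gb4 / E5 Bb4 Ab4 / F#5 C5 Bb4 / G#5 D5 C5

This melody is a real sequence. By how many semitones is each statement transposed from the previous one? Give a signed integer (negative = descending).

The 3-note cells begin on D5, E5, F#5, G#5 — each up a 2nd from the last.
D5→E5 is 76 − 74 = 2 semitones.

2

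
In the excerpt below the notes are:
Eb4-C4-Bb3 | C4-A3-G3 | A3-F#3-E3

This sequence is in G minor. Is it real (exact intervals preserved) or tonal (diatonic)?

real

Each cell has the same semitone pattern (-3, -2) — intervals are preserved exactly.
And F#3 lies outside G minor, so the sequence is real rather than tonal.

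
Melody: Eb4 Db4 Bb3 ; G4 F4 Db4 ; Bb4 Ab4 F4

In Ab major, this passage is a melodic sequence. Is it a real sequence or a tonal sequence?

tonal

Every note is diatonic to Ab major.
Cell 1 has -3 semitones from note 2 to 3, but cell 2 has -4 — the interval quality changes while the contour stays the same, which is the hallmark of a tonal sequence.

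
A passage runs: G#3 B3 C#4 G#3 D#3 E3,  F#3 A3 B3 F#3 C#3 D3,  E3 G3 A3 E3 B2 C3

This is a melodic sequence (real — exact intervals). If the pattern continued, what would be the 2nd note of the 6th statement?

With 6-note cells, note 2 of each statement runs B3, A3, G3.
Carrying that down a 2nd forward: F3 → Eb3 → Db3.

Db3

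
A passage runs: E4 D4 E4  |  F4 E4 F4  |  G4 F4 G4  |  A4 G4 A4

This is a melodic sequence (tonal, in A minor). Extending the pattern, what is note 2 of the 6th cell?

With 3-note cells, note 2 of each statement runs D4, E4, F4, G4.
Extending up a 2nd: A4 → B4.

B4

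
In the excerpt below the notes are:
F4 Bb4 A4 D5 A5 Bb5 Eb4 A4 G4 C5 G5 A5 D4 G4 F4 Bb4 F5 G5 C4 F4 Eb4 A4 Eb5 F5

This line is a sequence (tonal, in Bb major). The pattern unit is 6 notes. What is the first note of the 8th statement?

The 6-note cells begin on F4, Eb4, D4, C4 — each down a 2nd from the last.
Continuing: Bb3 → A3 → G3 → F3. Statement 8 starts on F3.

F3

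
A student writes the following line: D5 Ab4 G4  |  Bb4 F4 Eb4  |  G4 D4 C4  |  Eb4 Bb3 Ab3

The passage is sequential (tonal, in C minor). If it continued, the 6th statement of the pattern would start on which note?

Ab3

With a 3-note motive the entries are D5, Bb4, G4, Eb4, each down a 3rd from the previous.
Extending the heads down a 3rd: C4 → Ab3.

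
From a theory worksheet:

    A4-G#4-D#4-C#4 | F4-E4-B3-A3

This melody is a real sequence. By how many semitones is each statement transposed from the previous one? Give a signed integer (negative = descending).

-4

With a 4-note motive the entries are A4, F4, each down a 3rd from the previous.
A4→F4 is 65 − 69 = -4 semitones.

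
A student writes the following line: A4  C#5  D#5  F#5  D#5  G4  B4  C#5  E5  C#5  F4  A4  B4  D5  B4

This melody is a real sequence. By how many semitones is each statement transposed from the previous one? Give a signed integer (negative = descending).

-2

With a 5-note motive the entries are A4, G4, F4, each down a 2nd from the previous.
A4 to G4 spans -2 semitones.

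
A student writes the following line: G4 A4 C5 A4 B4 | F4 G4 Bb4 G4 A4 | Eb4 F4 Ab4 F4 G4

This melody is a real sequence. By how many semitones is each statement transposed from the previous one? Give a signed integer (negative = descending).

-2

The 5-note cells begin on G4, F4, Eb4 — each down a 2nd from the last.
G4 to F4 spans -2 semitones.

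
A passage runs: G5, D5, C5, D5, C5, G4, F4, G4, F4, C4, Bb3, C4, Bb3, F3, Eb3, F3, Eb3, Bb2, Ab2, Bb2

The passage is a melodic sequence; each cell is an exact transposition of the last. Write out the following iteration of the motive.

Ab2 Eb2 Db2 Eb2

Unit = 4 notes; the statements start on G5, C5, F4, Bb3, Eb3, moving down a 5th each time.
So cell 6 is Ab2 Eb2 Db2 Eb2.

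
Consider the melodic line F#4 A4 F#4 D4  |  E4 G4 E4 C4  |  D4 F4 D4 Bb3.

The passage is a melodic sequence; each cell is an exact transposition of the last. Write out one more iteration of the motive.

Unit = 4 notes; the statements start on F#4, E4, D4, moving down a 2nd each time.
From C4 the exact shape gives C4 Eb4 C4 Ab3.

C4 Eb4 C4 Ab3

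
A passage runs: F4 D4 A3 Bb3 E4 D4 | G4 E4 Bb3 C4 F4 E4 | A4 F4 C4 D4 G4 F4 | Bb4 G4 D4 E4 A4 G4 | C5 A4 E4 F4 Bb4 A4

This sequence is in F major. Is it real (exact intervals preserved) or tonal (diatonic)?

Every note is diatonic to F major.
Cell 1 has -5 semitones from note 2 to 3, but cell 2 has -6 — the interval quality changes while the contour stays the same, which is the hallmark of a tonal sequence.

tonal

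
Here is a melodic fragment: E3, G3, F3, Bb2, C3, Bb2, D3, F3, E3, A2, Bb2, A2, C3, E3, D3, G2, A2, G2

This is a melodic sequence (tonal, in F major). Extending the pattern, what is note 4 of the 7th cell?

C2

Grouping in 6s, the 4th note of each cell is Bb2, A2, G2.
Carrying that down a 2nd forward: F2 → E2 → D2 → C2.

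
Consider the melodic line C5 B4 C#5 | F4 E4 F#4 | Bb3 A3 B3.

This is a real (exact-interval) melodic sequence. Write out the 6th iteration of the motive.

Taking 3-note groups, the heads are C5, F4, Bb3: the pattern moves down a 5th.
Continuing the starts: Eb3 → Ab2 → Db2.
So cell 6 is Db2 C2 D2.

Db2 C2 D2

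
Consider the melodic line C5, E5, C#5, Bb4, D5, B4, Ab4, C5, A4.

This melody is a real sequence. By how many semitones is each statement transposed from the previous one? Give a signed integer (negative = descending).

-2

Taking 3-note groups, the heads are C5, Bb4, Ab4: the pattern moves down a 2nd.
C5→Bb4 is 70 − 72 = -2 semitones.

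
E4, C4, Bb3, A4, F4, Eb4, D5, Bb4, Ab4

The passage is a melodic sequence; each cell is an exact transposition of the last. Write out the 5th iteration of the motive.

Taking 3-note groups, the heads are E4, A4, D5: the pattern moves up a 4th.
Carrying on: G5 → C6.
Statement 5 starts on C6 and keeps the same exact contour: C6 Ab5 Gb5.

C6 Ab5 Gb5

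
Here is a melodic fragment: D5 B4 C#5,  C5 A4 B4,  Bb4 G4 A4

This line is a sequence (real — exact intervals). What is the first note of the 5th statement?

Gb4

The 3-note cells begin on D5, C5, Bb4 — each down a 2nd from the last.
Continuing: Ab4 → Gb4. Statement 5 starts on Gb4.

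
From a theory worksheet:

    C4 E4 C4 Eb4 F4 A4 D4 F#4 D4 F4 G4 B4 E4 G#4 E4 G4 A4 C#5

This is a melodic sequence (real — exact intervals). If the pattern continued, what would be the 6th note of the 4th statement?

D#5

With 6-note cells, note 6 of each statement runs A4, B4, C#5.
Each moves up a 2nd; the next is D#5.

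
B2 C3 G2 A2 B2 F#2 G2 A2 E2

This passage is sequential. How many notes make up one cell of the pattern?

3

Try groups of 3 (3 cells in 9 notes):
B2 C3 G2 | A2 B2 F#2 | G2 A2 E2
That's a consistent down a 2nd shift per cell, and no other grouping gives one.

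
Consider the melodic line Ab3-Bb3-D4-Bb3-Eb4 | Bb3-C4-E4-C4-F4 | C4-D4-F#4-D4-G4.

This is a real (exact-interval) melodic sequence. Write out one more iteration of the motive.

D4 E4 G#4 E4 A4

Taking 5-note groups, the heads are Ab3, Bb3, C4: the pattern moves up a 2nd.
Statement 4 starts on D4 and keeps the same exact contour: D4 E4 G#4 E4 A4.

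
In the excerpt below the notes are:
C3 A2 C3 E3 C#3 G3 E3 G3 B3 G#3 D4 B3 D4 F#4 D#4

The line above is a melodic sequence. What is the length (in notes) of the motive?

Try groups of 5 (3 cells in 15 notes):
C3 A2 C3 E3 C#3 | G3 E3 G3 B3 G#3 | D4 B3 D4 F#4 D#4
Every group is a transposition up a 5th of the one before; no shorter unit works.

5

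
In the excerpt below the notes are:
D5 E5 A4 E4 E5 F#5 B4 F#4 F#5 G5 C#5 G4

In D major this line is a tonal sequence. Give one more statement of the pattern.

With a 4-note motive the entries are D5, E5, F#5, each up a 2nd from the previous.
So cell 4 is G5 A5 D5 A4.

G5 A5 D5 A4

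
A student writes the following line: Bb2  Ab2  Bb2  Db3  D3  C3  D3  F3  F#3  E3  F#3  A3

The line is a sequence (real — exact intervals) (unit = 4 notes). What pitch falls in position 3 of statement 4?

A#3

The unit is 4 notes. Position-3 pitches of the 3 shown cells: Bb2, D3, F#3.
From F#3, up a 3rd gives A#3.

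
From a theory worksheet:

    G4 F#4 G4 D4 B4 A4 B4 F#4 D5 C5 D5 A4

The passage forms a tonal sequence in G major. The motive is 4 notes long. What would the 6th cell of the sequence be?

C6 B5 C6 G5

Taking 4-note groups, the heads are G4, B4, D5: the pattern moves up a 3rd.
Carrying on: F#5 → A5 → C6.
Statement 6 starts on C6 and keeps the same diatonic contour: C6 B5 C6 G5.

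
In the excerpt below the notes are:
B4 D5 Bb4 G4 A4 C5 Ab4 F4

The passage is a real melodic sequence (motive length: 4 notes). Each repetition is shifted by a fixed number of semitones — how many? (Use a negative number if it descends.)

Unit = 4 notes; the statements start on B4, A4, moving down a 2nd each time.
Counting half-steps from B4 to A4: -2.

-2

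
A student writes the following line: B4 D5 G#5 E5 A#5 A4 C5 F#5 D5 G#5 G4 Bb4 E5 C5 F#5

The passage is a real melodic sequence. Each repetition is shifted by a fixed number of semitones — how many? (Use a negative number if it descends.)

Unit = 5 notes; the statements start on B4, A4, G4, moving down a 2nd each time.
B4 to A4 spans -2 semitones.

-2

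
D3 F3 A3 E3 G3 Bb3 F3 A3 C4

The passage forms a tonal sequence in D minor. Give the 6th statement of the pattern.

Bb3 D4 F4

With a 3-note motive the entries are D3, E3, F3, each up a 2nd from the previous.
Extending up a 2nd: G3 → A3 → Bb3.
Statement 6 starts on Bb3 and keeps the same diatonic contour: Bb3 D4 F4.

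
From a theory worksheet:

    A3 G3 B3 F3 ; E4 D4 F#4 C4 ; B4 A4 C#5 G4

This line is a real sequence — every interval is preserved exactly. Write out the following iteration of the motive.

The 4-note cells begin on A3, E4, B4 — each up a 5th from the last.
From F#5 the exact shape gives F#5 E5 G#5 D5.

F#5 E5 G#5 D5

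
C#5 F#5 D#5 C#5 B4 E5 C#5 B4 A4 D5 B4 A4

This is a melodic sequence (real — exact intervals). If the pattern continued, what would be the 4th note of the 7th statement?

Grouping in 4s, the 4th note of each cell is C#5, B4, A4.
Carrying that down a 2nd forward: G4 → F4 → Eb4 → Db4.

Db4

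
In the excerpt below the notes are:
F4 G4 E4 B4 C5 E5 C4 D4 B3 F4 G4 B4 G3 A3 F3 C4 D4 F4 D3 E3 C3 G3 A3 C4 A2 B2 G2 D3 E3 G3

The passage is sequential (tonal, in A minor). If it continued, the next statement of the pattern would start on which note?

With a 6-note motive the entries are F4, C4, G3, D3, A2, each down a 4th from the previous.
One more step down a 4th gives E2.

E2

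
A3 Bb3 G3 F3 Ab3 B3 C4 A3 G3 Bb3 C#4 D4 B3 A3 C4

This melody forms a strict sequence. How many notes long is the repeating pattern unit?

There are 15 notes; a 5-note unit gives 3 cells:
A3 Bb3 G3 F3 Ab3 | B3 C4 A3 G3 Bb3 | C#4 D4 B3 A3 C4
Each cell is the previous one up a 2nd — so the unit is 5 notes.

5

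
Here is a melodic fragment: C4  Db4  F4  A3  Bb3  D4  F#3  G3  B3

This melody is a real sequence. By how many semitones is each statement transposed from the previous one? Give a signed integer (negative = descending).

Unit = 3 notes; the statements start on C4, A3, F#3, moving down a 3rd each time.
Counting half-steps from C4 to A3: -3.

-3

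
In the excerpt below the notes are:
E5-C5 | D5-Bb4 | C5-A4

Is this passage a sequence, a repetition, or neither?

Each 2-note cell is the previous one transposed down a 2nd.

sequence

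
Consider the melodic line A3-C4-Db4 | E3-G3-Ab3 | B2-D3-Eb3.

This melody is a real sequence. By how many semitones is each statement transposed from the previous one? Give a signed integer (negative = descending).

Taking 3-note groups, the heads are A3, E3, B2: the pattern moves down a 4th.
Counting half-steps from A3 to E3: -5.

-5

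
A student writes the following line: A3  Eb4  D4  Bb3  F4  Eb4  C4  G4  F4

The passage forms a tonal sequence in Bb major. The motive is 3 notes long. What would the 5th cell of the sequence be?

Unit = 3 notes; the statements start on A3, Bb3, C4, moving up a 2nd each time.
Carrying on: D4 → Eb4.
So cell 5 is Eb4 Bb4 A4.

Eb4 Bb4 A4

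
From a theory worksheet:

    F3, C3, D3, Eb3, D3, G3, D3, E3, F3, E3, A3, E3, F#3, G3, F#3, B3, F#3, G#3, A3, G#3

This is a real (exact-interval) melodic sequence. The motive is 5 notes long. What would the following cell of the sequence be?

Taking 5-note groups, the heads are F3, G3, A3, B3: the pattern moves up a 2nd.
Statement 5 starts on C#4 and keeps the same exact contour: C#4 G#3 A#3 B3 A#3.

C#4 G#3 A#3 B3 A#3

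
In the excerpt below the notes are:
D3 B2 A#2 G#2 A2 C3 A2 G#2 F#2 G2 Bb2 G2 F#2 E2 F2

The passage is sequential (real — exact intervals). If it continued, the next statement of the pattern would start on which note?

With a 5-note motive the entries are D3, C3, Bb2, each down a 2nd from the previous.
The next head, down a 2nd from Bb2, is Ab2.

Ab2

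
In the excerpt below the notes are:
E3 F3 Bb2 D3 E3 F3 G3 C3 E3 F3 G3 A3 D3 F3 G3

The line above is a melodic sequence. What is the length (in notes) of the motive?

15 notes total. Splitting into 3 groups of 5:
E3 F3 Bb2 D3 E3 | F3 G3 C3 E3 F3 | G3 A3 D3 F3 G3
That's a consistent up a 2nd shift per cell, and no other grouping gives one.

5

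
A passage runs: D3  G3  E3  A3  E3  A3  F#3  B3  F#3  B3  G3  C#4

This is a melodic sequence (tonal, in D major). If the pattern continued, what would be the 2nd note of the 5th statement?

D4

Grouping in 4s, the 2nd note of each cell is G3, A3, B3.
Carrying that up a 2nd forward: C#4 → D4.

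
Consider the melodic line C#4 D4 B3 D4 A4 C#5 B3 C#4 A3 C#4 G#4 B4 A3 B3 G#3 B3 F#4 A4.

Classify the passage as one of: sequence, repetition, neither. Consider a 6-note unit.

sequence

Each 6-note cell is the previous one transposed down a 2nd.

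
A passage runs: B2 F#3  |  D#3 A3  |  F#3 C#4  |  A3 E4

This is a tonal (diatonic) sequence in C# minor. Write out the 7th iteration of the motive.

G#4 D#5

The 2-note cells begin on B2, D#3, F#3, A3 — each up a 3rd from the last.
Extending up a 3rd: C#4 → E4 → G#4.
From G#4 the diatonic shape gives G#4 D#5.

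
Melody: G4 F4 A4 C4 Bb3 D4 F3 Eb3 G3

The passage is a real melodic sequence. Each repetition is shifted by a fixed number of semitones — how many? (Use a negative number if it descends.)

Unit = 3 notes; the statements start on G4, C4, F3, moving down a 5th each time.
G4→C4 is 60 − 67 = -7 semitones.

-7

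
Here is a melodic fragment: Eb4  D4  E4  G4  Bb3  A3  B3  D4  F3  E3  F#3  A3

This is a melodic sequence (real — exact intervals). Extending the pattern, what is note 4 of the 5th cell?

With 4-note cells, note 4 of each statement runs G4, D4, A3.
Carrying that down a 4th forward: E3 → B2.

B2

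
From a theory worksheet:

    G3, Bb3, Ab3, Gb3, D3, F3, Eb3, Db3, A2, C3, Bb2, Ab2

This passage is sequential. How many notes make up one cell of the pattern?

12 notes total. Splitting into 3 groups of 4:
G3 Bb3 Ab3 Gb3 | D3 F3 Eb3 Db3 | A2 C3 Bb2 Ab2
That's a consistent down a 4th shift per cell, and no other grouping gives one.

4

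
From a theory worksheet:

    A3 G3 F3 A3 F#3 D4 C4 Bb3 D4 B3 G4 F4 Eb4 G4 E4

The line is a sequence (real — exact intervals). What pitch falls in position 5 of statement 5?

With 5-note cells, note 5 of each statement runs F#3, B3, E4.
Carrying that up a 4th forward: A4 → D5.

D5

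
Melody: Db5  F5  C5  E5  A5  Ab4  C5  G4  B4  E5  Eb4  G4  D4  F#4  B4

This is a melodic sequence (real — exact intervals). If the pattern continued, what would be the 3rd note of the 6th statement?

Grouping in 5s, the 3rd note of each cell is C5, G4, D4.
Carrying that down a 4th forward: A3 → E3 → B2.

B2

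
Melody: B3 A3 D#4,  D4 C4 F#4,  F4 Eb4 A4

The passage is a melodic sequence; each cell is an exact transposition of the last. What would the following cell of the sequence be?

Ab4 Gb4 C5

With a 3-note motive the entries are B3, D4, F4, each up a 3rd from the previous.
Statement 4 starts on Ab4 and keeps the same exact contour: Ab4 Gb4 C5.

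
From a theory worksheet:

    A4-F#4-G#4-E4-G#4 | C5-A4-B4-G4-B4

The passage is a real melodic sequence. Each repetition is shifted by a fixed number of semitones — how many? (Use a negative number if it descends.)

3

The 5-note cells begin on A4, C5 — each up a 3rd from the last.
A4→C5 is 72 − 69 = 3 semitones.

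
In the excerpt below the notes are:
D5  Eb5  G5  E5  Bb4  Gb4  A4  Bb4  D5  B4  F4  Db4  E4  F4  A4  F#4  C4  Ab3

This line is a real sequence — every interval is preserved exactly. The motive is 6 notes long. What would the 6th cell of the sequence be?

C#3 D3 F#3 D#3 A2 F2

Taking 6-note groups, the heads are D5, A4, E4: the pattern moves down a 4th.
Carrying on: B3 → F#3 → C#3.
So cell 6 is C#3 D3 F#3 D#3 A2 F2.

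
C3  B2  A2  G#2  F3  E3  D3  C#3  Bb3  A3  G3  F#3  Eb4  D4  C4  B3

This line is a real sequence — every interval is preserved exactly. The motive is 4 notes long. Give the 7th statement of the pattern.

Gb5 F5 Eb5 D5

Unit = 4 notes; the statements start on C3, F3, Bb3, Eb4, moving up a 4th each time.
Continuing the starts: Ab4 → Db5 → Gb5.
So cell 7 is Gb5 F5 Eb5 D5.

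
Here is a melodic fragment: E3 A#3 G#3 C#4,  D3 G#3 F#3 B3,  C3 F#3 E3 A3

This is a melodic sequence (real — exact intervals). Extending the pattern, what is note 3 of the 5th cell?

C3

The unit is 4 notes. Position-3 pitches of the 3 shown cells: G#3, F#3, E3.
Each moves down a 2nd. Continuing: D3 → C3.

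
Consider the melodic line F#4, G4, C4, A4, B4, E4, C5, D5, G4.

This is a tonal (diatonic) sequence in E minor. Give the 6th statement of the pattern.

The 3-note cells begin on F#4, A4, C5 — each up a 3rd from the last.
Continuing the starts: E5 → G5 → B5.
Statement 6 starts on B5 and keeps the same diatonic contour: B5 C6 F#5.

B5 C6 F#5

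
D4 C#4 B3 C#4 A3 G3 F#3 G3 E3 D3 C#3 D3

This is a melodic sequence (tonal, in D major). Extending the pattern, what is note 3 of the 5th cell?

The unit is 4 notes. Position-3 pitches of the 3 shown cells: B3, F#3, C#3.
Carrying that down a 4th forward: G2 → D2.

D2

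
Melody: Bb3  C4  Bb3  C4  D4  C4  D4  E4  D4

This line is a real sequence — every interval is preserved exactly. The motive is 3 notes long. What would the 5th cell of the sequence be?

F#4 G#4 F#4

With a 3-note motive the entries are Bb3, C4, D4, each up a 2nd from the previous.
Carrying on: E4 → F#4.
From F#4 the exact shape gives F#4 G#4 F#4.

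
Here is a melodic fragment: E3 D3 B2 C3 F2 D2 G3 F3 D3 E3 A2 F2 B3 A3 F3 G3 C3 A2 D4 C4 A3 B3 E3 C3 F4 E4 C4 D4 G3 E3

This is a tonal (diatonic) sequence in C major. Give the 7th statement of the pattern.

Taking 6-note groups, the heads are E3, G3, B3, D4, F4: the pattern moves up a 3rd.
Continuing the starts: A4 → C5.
From C5 the diatonic shape gives C5 B4 G4 A4 D4 B3.

C5 B4 G4 A4 D4 B3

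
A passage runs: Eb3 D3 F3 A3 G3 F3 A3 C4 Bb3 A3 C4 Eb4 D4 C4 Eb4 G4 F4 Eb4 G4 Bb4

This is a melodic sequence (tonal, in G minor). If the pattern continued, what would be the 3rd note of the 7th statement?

The unit is 4 notes. Position-3 pitches of the 5 shown cells: F3, A3, C4, Eb4, G4.
Carrying that up a 3rd forward: Bb4 → D5.

D5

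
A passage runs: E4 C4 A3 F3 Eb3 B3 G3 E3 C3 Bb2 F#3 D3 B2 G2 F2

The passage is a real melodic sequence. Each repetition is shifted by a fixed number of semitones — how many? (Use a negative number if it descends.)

-5

Unit = 5 notes; the statements start on E4, B3, F#3, moving down a 4th each time.
Counting half-steps from E4 to B3: -5.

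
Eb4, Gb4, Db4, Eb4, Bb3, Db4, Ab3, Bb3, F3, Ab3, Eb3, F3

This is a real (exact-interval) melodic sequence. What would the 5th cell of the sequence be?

G2 Bb2 F2 G2

Unit = 4 notes; the statements start on Eb4, Bb3, F3, moving down a 4th each time.
Extending down a 4th: C3 → G2.
From G2 the exact shape gives G2 Bb2 F2 G2.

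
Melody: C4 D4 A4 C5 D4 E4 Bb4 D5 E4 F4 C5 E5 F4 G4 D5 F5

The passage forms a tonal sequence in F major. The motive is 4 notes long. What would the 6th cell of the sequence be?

A4 Bb4 F5 A5

With a 4-note motive the entries are C4, D4, E4, F4, each up a 2nd from the previous.
Continuing the starts: G4 → A4.
From A4 the diatonic shape gives A4 Bb4 F5 A5.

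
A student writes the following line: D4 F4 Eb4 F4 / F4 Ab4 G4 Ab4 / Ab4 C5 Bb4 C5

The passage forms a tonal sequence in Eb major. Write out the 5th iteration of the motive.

The 4-note cells begin on D4, F4, Ab4 — each up a 3rd from the last.
Carrying on: C5 → Eb5.
So cell 5 is Eb5 G5 F5 G5.

Eb5 G5 F5 G5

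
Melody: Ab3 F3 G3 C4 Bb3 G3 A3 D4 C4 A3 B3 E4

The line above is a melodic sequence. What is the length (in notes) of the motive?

Try groups of 4 (3 cells in 12 notes):
Ab3 F3 G3 C4 | Bb3 G3 A3 D4 | C4 A3 B3 E4
Each cell is the previous one up a 2nd — so the unit is 4 notes.

4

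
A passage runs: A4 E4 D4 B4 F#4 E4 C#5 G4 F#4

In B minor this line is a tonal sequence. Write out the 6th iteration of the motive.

F#5 C#5 B4

Unit = 3 notes; the statements start on A4, B4, C#5, moving up a 2nd each time.
Extending up a 2nd: D5 → E5 → F#5.
From F#5 the diatonic shape gives F#5 C#5 B4.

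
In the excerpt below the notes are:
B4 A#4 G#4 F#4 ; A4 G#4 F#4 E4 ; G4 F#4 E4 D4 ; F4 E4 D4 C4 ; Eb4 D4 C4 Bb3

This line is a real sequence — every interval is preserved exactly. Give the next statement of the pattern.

Db4 C4 Bb3 Ab3

Unit = 4 notes; the statements start on B4, A4, G4, F4, Eb4, moving down a 2nd each time.
So cell 6 is Db4 C4 Bb3 Ab3.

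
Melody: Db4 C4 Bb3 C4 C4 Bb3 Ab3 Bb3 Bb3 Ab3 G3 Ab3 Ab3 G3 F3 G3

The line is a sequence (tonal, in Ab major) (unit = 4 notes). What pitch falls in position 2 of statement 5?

F3

With 4-note cells, note 2 of each statement runs C4, Bb3, Ab3, G3.
Each moves down a 2nd; the next is F3.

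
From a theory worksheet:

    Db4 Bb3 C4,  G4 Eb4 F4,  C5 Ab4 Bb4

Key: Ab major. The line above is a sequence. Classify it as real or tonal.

tonal

Every note is diatonic to Ab major.
Cell 1 has -3 semitones from note 1 to 2, but cell 2 has -4 — the interval quality changes while the contour stays the same, which is the hallmark of a tonal sequence.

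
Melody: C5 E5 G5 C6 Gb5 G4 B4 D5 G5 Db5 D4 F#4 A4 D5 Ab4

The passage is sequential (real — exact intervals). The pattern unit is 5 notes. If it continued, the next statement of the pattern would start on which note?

A3

The 5-note cells begin on C5, G4, D4 — each down a 4th from the last.
The next head, down a 4th from D4, is A3.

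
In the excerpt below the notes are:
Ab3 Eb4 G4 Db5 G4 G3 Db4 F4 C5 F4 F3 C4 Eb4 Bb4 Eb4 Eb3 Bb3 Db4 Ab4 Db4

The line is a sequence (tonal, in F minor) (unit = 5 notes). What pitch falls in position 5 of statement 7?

With 5-note cells, note 5 of each statement runs G4, F4, Eb4, Db4.
Extending down a 2nd: C4 → Bb3 → Ab3.

Ab3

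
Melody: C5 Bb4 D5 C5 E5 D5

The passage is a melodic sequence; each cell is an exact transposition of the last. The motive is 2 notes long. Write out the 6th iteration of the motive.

Unit = 2 notes; the statements start on C5, D5, E5, moving up a 2nd each time.
Continuing the starts: F#5 → G#5 → A#5.
From A#5 the exact shape gives A#5 G#5.

A#5 G#5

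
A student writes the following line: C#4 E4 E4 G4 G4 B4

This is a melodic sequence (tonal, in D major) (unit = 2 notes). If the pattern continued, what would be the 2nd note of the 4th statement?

D5

Grouping in 2s, the 2nd note of each cell is E4, G4, B4.
Each moves up a 3rd; the next is D5.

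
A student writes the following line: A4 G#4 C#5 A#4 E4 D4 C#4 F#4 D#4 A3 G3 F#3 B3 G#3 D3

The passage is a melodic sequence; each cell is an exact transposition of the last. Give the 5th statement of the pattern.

F2 E2 A2 F#2 C2

Unit = 5 notes; the statements start on A4, D4, G3, moving down a 5th each time.
Extending down a 5th: C3 → F2.
From F2 the exact shape gives F2 E2 A2 F#2 C2.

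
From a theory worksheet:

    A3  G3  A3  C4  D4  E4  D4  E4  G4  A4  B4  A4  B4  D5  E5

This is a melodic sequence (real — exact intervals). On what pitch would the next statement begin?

F#5

The 5-note cells begin on A3, E4, B4 — each up a 5th from the last.
The next head, up a 5th from B4, is F#5.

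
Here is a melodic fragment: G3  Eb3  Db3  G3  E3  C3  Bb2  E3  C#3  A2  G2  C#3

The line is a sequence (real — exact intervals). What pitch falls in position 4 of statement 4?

Grouping in 4s, the 4th note of each cell is G3, E3, C#3.
Each moves down a 3rd; the next is A#2.

A#2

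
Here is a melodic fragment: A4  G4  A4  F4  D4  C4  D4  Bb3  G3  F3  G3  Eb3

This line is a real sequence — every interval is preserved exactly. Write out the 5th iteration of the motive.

Unit = 4 notes; the statements start on A4, D4, G3, moving down a 5th each time.
Extending down a 5th: C3 → F2.
From F2 the exact shape gives F2 Eb2 F2 Db2.

F2 Eb2 F2 Db2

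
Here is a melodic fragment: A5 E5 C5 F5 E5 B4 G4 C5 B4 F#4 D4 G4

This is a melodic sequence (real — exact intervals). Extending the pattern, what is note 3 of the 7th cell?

With 4-note cells, note 3 of each statement runs C5, G4, D4.
Each moves down a 4th. Continuing: A3 → E3 → B2 → F#2.

F#2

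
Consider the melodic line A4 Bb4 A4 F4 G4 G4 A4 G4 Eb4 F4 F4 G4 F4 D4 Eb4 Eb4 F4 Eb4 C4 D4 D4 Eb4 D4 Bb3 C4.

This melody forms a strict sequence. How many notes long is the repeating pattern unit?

5

There are 25 notes; a 5-note unit gives 5 cells:
A4 Bb4 A4 F4 G4 | G4 A4 G4 Eb4 F4 | F4 G4 F4 D4 Eb4 | Eb4 F4 Eb4 C4 D4 | D4 Eb4 D4 Bb3 C4
Every group is a transposition down a 2nd of the one before; no shorter unit works.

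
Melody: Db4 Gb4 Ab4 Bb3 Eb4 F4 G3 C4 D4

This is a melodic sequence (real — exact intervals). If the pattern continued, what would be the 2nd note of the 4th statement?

A3

Grouping in 3s, the 2nd note of each cell is Gb4, Eb4, C4.
Each moves down a 3rd; the next is A3.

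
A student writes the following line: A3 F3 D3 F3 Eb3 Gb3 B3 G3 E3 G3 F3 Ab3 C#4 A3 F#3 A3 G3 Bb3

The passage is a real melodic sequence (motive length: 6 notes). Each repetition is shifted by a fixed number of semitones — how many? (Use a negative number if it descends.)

Taking 6-note groups, the heads are A3, B3, C#4: the pattern moves up a 2nd.
A3→B3 is 59 − 57 = 2 semitones.

2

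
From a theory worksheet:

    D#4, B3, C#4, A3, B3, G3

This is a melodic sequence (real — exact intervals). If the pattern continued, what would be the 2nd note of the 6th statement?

The unit is 2 notes. Position-2 pitches of the 3 shown cells: B3, A3, G3.
Carrying that down a 2nd forward: F3 → Eb3 → Db3.

Db3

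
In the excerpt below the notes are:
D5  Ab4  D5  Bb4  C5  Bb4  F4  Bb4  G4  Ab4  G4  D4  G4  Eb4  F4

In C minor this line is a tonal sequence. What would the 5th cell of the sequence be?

Taking 5-note groups, the heads are D5, Bb4, G4: the pattern moves down a 3rd.
Continuing the starts: Eb4 → C4.
So cell 5 is C4 G3 C4 Ab3 Bb3.

C4 G3 C4 Ab3 Bb3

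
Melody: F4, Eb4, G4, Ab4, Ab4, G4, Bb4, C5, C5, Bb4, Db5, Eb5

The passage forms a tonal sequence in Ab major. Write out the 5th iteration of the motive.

Unit = 4 notes; the statements start on F4, Ab4, C5, moving up a 3rd each time.
Carrying on: Eb5 → G5.
From G5 the diatonic shape gives G5 F5 Ab5 Bb5.

G5 F5 Ab5 Bb5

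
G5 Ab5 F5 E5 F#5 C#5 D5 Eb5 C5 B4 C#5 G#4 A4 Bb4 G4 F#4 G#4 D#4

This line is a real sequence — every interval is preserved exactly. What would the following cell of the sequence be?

The 6-note cells begin on G5, D5, A4 — each down a 4th from the last.
So cell 4 is E4 F4 D4 C#4 D#4 A#3.

E4 F4 D4 C#4 D#4 A#3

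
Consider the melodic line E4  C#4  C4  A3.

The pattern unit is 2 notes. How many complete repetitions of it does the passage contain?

4 notes in groups of 2 gives 4/2 = 2 statements.
Starts: E4, C4 — each down a 3rd.

2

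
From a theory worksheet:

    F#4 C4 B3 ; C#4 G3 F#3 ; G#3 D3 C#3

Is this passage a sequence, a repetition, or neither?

Each 3-note cell is the previous one transposed down a 4th.

sequence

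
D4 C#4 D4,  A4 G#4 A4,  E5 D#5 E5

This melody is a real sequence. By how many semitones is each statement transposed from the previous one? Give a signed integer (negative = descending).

7

The 3-note cells begin on D4, A4, E5 — each up a 5th from the last.
Counting half-steps from D4 to A4: 7.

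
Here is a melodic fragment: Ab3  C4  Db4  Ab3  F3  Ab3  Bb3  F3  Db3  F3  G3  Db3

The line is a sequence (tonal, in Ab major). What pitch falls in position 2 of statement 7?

The unit is 4 notes. Position-2 pitches of the 3 shown cells: C4, Ab3, F3.
Carrying that down a 3rd forward: Db3 → Bb2 → G2 → Eb2.

Eb2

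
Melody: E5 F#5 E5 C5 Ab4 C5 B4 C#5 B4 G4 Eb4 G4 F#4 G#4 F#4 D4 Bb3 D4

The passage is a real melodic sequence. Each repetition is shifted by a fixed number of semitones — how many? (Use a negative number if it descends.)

-5

With a 6-note motive the entries are E5, B4, F#4, each down a 4th from the previous.
E5→B4 is 71 − 76 = -5 semitones.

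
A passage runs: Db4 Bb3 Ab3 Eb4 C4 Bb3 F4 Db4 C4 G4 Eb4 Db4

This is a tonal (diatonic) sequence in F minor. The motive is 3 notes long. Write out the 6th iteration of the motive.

Bb4 G4 F4

Taking 3-note groups, the heads are Db4, Eb4, F4, G4: the pattern moves up a 2nd.
Extending up a 2nd: Ab4 → Bb4.
So cell 6 is Bb4 G4 F4.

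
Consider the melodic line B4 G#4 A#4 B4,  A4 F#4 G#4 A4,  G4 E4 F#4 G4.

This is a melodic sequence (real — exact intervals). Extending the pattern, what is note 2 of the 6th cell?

Grouping in 4s, the 2nd note of each cell is G#4, F#4, E4.
Carrying that down a 2nd forward: D4 → C4 → Bb3.

Bb3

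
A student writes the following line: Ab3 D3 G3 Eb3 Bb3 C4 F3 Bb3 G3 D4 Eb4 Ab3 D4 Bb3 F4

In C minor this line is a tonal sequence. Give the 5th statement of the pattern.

Bb4 Eb4 Ab4 F4 C5

With a 5-note motive the entries are Ab3, C4, Eb4, each up a 3rd from the previous.
Continuing the starts: G4 → Bb4.
So cell 5 is Bb4 Eb4 Ab4 F4 C5.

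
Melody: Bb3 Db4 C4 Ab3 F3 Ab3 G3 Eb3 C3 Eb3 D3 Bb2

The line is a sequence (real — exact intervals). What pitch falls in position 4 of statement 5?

C2

Grouping in 4s, the 4th note of each cell is Ab3, Eb3, Bb2.
Carrying that down a 4th forward: F2 → C2.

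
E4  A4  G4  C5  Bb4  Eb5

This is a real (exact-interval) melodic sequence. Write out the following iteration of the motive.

Db5 Gb5

With a 2-note motive the entries are E4, G4, Bb4, each up a 3rd from the previous.
So cell 4 is Db5 Gb5.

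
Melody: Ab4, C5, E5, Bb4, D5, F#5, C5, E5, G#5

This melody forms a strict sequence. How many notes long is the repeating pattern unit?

9 notes total. Splitting into 3 groups of 3:
Ab4 C5 E5 | Bb4 D5 F#5 | C5 E5 G#5
Each cell is the previous one up a 2nd — so the unit is 3 notes.

3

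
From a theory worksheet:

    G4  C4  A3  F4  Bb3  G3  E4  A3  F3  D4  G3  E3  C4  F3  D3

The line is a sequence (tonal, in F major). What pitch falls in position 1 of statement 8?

G3

With 3-note cells, note 1 of each statement runs G4, F4, E4, D4, C4.
Each moves down a 2nd. Continuing: Bb3 → A3 → G3.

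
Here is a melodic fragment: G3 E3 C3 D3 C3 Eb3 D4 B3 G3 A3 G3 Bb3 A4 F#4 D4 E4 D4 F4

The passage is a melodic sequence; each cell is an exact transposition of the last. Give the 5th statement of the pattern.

The 6-note cells begin on G3, D4, A4 — each up a 5th from the last.
Continuing the starts: E5 → B5.
From B5 the exact shape gives B5 G#5 E5 F#5 E5 G5.

B5 G#5 E5 F#5 E5 G5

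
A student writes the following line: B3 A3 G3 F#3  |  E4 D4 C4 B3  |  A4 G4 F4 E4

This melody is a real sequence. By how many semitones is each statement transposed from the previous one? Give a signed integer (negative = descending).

5

Unit = 4 notes; the statements start on B3, E4, A4, moving up a 4th each time.
Counting half-steps from B3 to E4: 5.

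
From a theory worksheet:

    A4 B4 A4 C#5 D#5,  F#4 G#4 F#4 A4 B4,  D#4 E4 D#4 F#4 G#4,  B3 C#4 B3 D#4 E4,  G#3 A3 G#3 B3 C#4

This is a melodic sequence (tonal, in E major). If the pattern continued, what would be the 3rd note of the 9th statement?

With 5-note cells, note 3 of each statement runs A4, F#4, D#4, B3, G#3.
Carrying that down a 3rd forward: E3 → C#3 → A2 → F#2.

F#2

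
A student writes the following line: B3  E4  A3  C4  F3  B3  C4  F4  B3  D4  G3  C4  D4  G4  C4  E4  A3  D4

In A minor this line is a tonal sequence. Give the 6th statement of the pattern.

The 6-note cells begin on B3, C4, D4 — each up a 2nd from the last.
Carrying on: E4 → F4 → G4.
Statement 6 starts on G4 and keeps the same diatonic contour: G4 C5 F4 A4 D4 G4.

G4 C5 F4 A4 D4 G4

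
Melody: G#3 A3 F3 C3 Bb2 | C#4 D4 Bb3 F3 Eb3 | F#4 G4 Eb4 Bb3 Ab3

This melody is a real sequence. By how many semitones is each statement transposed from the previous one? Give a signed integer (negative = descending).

5

Unit = 5 notes; the statements start on G#3, C#4, F#4, moving up a 4th each time.
G#3→C#4 is 61 − 56 = 5 semitones.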